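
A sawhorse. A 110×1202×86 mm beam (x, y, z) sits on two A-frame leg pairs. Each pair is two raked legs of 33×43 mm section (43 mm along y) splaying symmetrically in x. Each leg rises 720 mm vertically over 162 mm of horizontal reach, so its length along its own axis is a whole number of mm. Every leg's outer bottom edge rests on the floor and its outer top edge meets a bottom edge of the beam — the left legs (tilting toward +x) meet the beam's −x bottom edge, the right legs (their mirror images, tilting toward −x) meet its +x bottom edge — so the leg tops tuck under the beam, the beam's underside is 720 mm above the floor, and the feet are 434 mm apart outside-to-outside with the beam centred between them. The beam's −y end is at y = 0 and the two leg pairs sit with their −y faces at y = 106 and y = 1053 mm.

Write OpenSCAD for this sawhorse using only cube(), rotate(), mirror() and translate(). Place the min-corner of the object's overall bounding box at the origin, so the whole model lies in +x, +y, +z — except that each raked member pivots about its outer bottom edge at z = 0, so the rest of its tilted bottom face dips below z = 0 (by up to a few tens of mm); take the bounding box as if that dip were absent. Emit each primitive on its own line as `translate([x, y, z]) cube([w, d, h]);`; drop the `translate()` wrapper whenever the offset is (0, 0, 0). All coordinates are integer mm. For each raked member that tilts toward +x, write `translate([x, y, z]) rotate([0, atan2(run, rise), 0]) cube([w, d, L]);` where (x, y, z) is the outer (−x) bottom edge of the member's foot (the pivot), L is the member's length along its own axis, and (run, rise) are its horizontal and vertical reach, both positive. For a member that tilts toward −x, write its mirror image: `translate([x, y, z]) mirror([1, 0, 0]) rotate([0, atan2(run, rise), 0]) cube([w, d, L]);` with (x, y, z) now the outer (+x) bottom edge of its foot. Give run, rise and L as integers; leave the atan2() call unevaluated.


// leg length = √(162² + 720²) = 738
// right-leg outer foot x = 2·162 + 110 = 434
// beam min-corner = (162, 0, 720)
translate([162, 0, 720]) cube([110, 1202, 86]);
translate([0, 106, 0]) rotate([0, atan2(162, 720), 0]) cube([33, 43, 738]);
translate([434, 106, 0]) mirror([1, 0, 0]) rotate([0, atan2(162, 720), 0]) cube([33, 43, 738]);
translate([0, 1053, 0]) rotate([0, atan2(162, 720), 0]) cube([33, 43, 738]);
translate([434, 1053, 0]) mirror([1, 0, 0]) rotate([0, atan2(162, 720), 0]) cube([33, 43, 738]);


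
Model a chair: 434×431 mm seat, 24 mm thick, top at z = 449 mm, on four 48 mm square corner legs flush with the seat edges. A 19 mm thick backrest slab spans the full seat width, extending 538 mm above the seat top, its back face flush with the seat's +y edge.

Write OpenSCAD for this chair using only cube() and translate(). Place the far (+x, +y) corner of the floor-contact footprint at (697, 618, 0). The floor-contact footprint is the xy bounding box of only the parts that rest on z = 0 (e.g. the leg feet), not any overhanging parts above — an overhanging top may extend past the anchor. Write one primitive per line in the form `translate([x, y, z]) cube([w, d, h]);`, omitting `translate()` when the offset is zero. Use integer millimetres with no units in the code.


translate([263, 187, 425]) cube([434, 431, 24]);
translate([263, 187, 0]) cube([48, 48, 425]);
translate([649, 187, 0]) cube([48, 48, 425]);
translate([263, 570, 0]) cube([48, 48, 425]);
translate([649, 570, 0]) cube([48, 48, 425]);
translate([263, 599, 449]) cube([434, 19, 538]);


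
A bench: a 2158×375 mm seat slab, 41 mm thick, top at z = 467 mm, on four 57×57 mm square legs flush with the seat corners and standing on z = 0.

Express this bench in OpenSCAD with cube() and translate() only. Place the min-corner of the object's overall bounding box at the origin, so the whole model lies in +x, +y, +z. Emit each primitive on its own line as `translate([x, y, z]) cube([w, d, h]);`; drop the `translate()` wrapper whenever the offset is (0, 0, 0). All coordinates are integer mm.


translate([0, 0, 426]) cube([2158, 375, 41]);
cube([57, 57, 426]);
translate([0, 318, 0]) cube([57, 57, 426]);
translate([2101, 0, 0]) cube([57, 57, 426]);
translate([2101, 318, 0]) cube([57, 57, 426]);


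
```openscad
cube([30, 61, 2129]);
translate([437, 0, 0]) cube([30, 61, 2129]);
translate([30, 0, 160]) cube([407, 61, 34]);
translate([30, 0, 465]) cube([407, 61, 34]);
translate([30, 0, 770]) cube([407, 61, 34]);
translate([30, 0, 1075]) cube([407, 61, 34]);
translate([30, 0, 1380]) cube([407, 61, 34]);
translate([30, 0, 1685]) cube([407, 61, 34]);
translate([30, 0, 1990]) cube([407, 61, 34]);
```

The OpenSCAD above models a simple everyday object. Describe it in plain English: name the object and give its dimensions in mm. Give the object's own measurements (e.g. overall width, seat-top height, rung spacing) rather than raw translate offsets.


A straight ladder. Two 30×61 mm vertical rails, 2129 mm tall, stand 467 mm apart (outside-to-outside) with their front faces coplanar on the −y side. 7 rungs, each 61 mm deep and 34 mm tall, span between the inner faces of the rails, front faces flush with the rails. The lowest rung's underside is at z = 160 mm and rungs are spaced 305 mm apart (underside to underside).


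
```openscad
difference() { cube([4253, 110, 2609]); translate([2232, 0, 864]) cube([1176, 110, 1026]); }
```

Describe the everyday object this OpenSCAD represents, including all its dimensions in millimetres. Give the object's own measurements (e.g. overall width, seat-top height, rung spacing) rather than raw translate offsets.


A wall 4253 mm long (x), 110 mm thick (y), 2609 mm tall, with a rectangular window opening cut through it. The opening is 1176 mm wide and 1026 mm tall; its sill is at z = 864 mm and its near (−x) edge is 2232 mm from the wall's −x end. The opening passes through the full wall thickness.


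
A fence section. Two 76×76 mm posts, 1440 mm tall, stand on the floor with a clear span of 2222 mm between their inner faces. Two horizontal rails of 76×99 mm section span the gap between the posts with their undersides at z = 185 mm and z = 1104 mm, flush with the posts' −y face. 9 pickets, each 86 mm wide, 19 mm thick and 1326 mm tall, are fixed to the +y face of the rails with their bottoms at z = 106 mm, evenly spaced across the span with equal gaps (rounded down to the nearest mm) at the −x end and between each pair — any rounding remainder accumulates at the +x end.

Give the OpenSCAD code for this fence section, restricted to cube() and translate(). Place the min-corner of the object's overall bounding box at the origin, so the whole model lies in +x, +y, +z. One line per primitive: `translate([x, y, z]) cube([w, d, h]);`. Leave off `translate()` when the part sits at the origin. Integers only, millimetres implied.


cube([76, 76, 1440]);
translate([2298, 0, 0]) cube([76, 76, 1440]);
translate([76, 0, 185]) cube([2222, 76, 99]);
translate([76, 0, 1104]) cube([2222, 76, 99]);
translate([220, 76, 106]) cube([86, 19, 1326]);
translate([450, 76, 106]) cube([86, 19, 1326]);
translate([680, 76, 106]) cube([86, 19, 1326]);
translate([910, 76, 106]) cube([86, 19, 1326]);
translate([1140, 76, 106]) cube([86, 19, 1326]);
translate([1370, 76, 106]) cube([86, 19, 1326]);
translate([1600, 76, 106]) cube([86, 19, 1326]);
translate([1830, 76, 106]) cube([86, 19, 1326]);
translate([2060, 76, 106]) cube([86, 19, 1326]);


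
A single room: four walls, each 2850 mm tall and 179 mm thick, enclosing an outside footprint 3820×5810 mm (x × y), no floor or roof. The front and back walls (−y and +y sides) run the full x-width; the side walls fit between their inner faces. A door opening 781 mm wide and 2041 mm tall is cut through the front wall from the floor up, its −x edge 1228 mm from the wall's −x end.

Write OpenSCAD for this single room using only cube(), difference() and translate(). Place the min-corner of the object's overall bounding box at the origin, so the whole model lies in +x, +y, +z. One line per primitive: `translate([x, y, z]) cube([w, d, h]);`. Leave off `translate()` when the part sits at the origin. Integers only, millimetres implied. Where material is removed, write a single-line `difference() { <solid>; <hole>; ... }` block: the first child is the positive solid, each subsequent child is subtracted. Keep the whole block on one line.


difference() { cube([3820, 179, 2850]); translate([1228, 0, 0]) cube([781, 179, 2041]); }
translate([0, 5631, 0]) cube([3820, 179, 2850]);
translate([0, 179, 0]) cube([179, 5452, 2850]);
translate([3641, 179, 0]) cube([179, 5452, 2850]);


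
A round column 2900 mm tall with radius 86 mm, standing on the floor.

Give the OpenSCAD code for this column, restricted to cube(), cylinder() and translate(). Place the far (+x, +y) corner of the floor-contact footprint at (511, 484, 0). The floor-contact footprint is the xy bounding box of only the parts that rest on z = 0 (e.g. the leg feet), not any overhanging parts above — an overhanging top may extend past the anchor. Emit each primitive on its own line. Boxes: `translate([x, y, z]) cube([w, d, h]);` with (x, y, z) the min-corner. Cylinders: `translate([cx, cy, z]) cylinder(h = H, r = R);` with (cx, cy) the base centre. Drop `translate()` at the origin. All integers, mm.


translate([425, 398, 0]) cylinder(h = 2900, r = 86);


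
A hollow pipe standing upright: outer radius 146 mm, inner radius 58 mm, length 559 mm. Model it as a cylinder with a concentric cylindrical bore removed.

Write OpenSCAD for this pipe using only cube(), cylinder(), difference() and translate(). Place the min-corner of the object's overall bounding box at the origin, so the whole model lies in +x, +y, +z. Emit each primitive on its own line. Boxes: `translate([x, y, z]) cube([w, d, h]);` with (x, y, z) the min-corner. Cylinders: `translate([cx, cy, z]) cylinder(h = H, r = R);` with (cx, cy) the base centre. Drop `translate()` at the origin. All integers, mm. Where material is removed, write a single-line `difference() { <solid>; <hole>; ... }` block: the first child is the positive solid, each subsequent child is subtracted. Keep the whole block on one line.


difference() { translate([146, 146, 0]) cylinder(h = 559, r = 146); translate([146, 146, 0]) cylinder(h = 559, r = 58); }


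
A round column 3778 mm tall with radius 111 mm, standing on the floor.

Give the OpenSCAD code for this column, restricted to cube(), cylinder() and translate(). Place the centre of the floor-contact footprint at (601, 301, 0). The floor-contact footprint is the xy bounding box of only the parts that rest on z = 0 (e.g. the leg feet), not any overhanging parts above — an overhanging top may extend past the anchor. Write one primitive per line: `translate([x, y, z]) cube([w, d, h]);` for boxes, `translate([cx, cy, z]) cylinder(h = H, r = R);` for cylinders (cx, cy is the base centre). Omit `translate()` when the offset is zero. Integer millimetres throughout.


translate([601, 301, 0]) cylinder(h = 3778, r = 111);


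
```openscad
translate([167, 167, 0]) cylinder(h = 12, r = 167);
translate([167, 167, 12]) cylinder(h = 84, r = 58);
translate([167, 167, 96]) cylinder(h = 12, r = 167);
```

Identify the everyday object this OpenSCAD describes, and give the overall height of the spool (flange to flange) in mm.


A spool. The overall height is 108 mm.

Three coaxial cylinders, large–small–large — a spool. Two 12 mm flanges and a 84 mm core give 12 + 84 + 12 = 108 mm.


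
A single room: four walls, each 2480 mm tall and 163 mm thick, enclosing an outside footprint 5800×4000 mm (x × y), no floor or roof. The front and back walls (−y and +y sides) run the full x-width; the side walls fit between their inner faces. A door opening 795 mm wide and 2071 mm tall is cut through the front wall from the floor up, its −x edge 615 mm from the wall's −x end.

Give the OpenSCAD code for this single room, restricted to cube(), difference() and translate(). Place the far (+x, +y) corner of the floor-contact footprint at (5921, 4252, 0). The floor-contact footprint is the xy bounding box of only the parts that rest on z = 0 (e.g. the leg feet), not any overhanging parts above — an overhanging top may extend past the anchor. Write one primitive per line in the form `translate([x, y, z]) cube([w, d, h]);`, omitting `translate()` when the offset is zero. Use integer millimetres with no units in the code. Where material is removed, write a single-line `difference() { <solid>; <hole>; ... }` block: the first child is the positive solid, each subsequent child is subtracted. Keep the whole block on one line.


difference() { translate([121, 252, 0]) cube([5800, 163, 2480]); translate([736, 252, 0]) cube([795, 163, 2071]); }
translate([121, 4089, 0]) cube([5800, 163, 2480]);
translate([121, 415, 0]) cube([163, 3674, 2480]);
translate([5758, 415, 0]) cube([163, 3674, 2480]);


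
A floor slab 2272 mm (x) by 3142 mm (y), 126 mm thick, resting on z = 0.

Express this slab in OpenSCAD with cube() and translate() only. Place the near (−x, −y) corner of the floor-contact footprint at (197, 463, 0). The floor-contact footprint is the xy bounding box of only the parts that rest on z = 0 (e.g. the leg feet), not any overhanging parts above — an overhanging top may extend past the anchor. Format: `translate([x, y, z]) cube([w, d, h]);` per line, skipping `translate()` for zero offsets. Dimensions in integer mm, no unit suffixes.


translate([197, 463, 0]) cube([2272, 3142, 126]);


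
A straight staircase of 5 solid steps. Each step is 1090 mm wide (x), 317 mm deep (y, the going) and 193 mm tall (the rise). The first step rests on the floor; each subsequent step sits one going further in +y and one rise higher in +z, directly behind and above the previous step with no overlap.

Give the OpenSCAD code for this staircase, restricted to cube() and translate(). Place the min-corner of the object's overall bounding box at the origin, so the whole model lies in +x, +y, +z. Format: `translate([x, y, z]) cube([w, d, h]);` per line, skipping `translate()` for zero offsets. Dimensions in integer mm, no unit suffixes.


cube([1090, 317, 193]);
translate([0, 317, 193]) cube([1090, 317, 193]);
translate([0, 634, 386]) cube([1090, 317, 193]);
translate([0, 951, 579]) cube([1090, 317, 193]);
translate([0, 1268, 772]) cube([1090, 317, 193]);


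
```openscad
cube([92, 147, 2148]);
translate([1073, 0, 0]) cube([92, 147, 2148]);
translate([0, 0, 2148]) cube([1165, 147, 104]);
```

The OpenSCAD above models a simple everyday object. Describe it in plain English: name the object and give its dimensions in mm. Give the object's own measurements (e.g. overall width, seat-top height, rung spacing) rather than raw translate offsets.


A door frame. The clear opening is 981 mm wide and 2148 mm high. Two 92 mm wide jambs, 147 mm deep, stand either side of the opening from the floor to the top of the opening. A 104 mm thick head sits across the top of both jambs, spanning the full outside width of the frame.


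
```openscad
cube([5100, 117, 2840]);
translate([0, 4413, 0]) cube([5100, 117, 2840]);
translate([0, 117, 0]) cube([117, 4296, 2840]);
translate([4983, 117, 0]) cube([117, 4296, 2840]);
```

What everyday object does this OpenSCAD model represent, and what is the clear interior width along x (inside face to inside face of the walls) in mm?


A house (or room) frame. The interior width is 4866 mm.

Four 2840 mm walls enclosing a rectangle with no floor or roof — a room or house frame. Outside width is 5100 mm and wall thickness is 117 mm, so the interior width is 5100 − 2 × 117 = 4866 mm.


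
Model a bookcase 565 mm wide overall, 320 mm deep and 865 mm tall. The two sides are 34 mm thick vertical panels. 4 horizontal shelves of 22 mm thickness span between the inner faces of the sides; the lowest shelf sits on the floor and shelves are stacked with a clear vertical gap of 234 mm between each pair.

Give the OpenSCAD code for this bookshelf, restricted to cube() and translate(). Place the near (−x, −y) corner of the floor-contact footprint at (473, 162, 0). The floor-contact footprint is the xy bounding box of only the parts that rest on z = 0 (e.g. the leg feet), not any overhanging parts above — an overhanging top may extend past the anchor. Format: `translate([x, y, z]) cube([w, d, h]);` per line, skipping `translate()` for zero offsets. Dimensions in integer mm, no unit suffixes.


translate([473, 162, 0]) cube([34, 320, 865]);
translate([1004, 162, 0]) cube([34, 320, 865]);
translate([507, 162, 0]) cube([497, 320, 22]);
translate([507, 162, 256]) cube([497, 320, 22]);
translate([507, 162, 512]) cube([497, 320, 22]);
translate([507, 162, 768]) cube([497, 320, 22]);


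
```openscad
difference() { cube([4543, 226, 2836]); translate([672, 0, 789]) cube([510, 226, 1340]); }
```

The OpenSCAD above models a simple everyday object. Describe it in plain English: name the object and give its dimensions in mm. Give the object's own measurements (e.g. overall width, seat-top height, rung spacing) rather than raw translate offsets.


A wall 4543 mm long (x), 226 mm thick (y), 2836 mm tall, with a rectangular window opening cut through it. The opening is 510 mm wide and 1340 mm tall; its sill is at z = 789 mm and its near (−x) edge is 672 mm from the wall's −x end. The opening passes through the full wall thickness.


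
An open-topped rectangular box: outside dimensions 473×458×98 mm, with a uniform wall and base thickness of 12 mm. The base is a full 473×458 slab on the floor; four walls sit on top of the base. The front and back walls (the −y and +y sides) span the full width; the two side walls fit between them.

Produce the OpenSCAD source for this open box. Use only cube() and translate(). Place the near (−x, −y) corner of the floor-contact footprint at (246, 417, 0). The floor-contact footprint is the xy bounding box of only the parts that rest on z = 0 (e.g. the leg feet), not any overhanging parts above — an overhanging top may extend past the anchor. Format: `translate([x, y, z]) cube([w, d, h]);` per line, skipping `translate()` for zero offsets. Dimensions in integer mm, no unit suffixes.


translate([246, 417, 0]) cube([473, 458, 12]);
translate([246, 417, 12]) cube([473, 12, 86]);
translate([246, 863, 12]) cube([473, 12, 86]);
translate([246, 429, 12]) cube([12, 434, 86]);
translate([707, 429, 12]) cube([12, 434, 86]);


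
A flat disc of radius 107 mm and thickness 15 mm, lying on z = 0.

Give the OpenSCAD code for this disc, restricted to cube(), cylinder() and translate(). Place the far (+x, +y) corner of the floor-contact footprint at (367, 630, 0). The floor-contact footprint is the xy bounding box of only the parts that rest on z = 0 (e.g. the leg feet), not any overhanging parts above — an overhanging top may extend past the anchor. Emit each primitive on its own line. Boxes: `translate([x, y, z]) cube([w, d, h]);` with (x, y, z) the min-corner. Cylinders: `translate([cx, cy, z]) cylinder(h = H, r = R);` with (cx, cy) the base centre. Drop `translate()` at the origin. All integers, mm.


translate([260, 523, 0]) cylinder(h = 15, r = 107);


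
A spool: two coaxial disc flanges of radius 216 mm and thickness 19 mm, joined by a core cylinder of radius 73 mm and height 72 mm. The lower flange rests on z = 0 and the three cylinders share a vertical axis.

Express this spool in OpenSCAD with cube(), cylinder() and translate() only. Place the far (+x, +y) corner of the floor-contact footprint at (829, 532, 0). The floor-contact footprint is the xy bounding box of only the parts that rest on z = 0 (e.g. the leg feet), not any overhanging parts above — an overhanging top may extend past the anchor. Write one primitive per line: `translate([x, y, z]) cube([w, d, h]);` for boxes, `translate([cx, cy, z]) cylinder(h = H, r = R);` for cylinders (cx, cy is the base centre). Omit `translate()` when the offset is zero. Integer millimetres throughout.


translate([613, 316, 0]) cylinder(h = 19, r = 216);
translate([613, 316, 19]) cylinder(h = 72, r = 73);
translate([613, 316, 91]) cylinder(h = 19, r = 216);


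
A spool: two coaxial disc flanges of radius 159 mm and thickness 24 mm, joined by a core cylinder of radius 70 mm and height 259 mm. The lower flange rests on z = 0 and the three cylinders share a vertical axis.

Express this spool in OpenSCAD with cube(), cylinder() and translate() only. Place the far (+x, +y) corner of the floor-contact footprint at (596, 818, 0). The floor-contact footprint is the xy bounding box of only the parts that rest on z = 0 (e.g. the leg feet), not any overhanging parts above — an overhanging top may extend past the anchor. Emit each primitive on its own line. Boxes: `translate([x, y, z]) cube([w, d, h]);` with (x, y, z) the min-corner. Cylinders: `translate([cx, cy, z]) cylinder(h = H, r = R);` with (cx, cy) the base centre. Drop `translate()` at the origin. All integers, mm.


translate([437, 659, 0]) cylinder(h = 24, r = 159);
translate([437, 659, 24]) cylinder(h = 259, r = 70);
translate([437, 659, 283]) cylinder(h = 24, r = 159);


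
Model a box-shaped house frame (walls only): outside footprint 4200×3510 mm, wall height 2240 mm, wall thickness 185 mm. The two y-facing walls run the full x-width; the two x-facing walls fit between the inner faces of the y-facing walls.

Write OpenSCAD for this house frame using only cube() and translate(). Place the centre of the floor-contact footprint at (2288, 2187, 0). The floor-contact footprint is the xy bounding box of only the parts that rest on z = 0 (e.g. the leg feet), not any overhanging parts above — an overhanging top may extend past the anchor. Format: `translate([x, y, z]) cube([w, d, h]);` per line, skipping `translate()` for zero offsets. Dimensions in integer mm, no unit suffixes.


translate([188, 432, 0]) cube([4200, 185, 2240]);
translate([188, 3757, 0]) cube([4200, 185, 2240]);
translate([188, 617, 0]) cube([185, 3140, 2240]);
translate([4203, 617, 0]) cube([185, 3140, 2240]);


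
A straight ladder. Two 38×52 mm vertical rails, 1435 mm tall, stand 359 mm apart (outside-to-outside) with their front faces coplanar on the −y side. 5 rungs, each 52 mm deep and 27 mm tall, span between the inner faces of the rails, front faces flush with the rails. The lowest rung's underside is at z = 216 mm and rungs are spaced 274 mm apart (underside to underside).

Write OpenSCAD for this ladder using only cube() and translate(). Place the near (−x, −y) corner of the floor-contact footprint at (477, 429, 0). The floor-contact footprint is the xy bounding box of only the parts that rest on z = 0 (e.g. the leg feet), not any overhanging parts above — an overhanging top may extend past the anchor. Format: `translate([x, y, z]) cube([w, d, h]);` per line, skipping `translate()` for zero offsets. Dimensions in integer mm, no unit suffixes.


translate([477, 429, 0]) cube([38, 52, 1435]);
translate([798, 429, 0]) cube([38, 52, 1435]);
translate([515, 429, 216]) cube([283, 52, 27]);
translate([515, 429, 490]) cube([283, 52, 27]);
translate([515, 429, 764]) cube([283, 52, 27]);
translate([515, 429, 1038]) cube([283, 52, 27]);
translate([515, 429, 1312]) cube([283, 52, 27]);


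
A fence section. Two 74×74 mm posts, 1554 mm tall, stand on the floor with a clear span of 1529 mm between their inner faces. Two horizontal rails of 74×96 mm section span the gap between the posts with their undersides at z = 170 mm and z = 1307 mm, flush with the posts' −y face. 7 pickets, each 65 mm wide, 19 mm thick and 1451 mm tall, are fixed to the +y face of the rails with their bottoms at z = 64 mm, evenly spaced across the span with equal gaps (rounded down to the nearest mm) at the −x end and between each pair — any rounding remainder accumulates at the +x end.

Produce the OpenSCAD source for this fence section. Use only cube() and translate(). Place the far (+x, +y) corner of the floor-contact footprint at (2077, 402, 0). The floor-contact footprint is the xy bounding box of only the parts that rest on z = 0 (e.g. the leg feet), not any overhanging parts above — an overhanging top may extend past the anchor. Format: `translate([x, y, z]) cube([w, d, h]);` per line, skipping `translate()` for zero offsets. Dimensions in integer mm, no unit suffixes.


translate([400, 328, 0]) cube([74, 74, 1554]);
translate([2003, 328, 0]) cube([74, 74, 1554]);
translate([474, 328, 170]) cube([1529, 74, 96]);
translate([474, 328, 1307]) cube([1529, 74, 96]);
translate([608, 402, 64]) cube([65, 19, 1451]);
translate([807, 402, 64]) cube([65, 19, 1451]);
translate([1006, 402, 64]) cube([65, 19, 1451]);
translate([1205, 402, 64]) cube([65, 19, 1451]);
translate([1404, 402, 64]) cube([65, 19, 1451]);
translate([1603, 402, 64]) cube([65, 19, 1451]);
translate([1802, 402, 64]) cube([65, 19, 1451]);


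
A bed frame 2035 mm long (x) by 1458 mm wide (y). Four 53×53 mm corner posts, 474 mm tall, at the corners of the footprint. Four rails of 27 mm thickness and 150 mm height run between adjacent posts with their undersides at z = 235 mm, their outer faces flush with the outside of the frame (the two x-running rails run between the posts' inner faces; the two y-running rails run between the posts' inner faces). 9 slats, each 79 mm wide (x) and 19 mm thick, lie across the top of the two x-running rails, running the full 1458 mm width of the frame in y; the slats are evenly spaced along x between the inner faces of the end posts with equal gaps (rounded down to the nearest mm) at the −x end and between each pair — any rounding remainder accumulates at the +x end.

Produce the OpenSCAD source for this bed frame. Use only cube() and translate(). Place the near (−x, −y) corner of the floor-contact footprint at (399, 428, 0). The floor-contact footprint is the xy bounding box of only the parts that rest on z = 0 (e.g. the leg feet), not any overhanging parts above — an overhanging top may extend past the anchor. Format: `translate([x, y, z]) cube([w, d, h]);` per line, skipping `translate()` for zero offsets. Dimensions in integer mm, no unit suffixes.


// slat z = rail_z + rail_h = 235 + 150 = 385
// slat gap = ⌊(1929 − 9·79) / 10⌋ = 121
translate([399, 428, 0]) cube([53, 53, 474]);
translate([399, 1833, 0]) cube([53, 53, 474]);
translate([2381, 428, 0]) cube([53, 53, 474]);
translate([2381, 1833, 0]) cube([53, 53, 474]);
translate([452, 428, 235]) cube([1929, 27, 150]);
translate([452, 1859, 235]) cube([1929, 27, 150]);
translate([399, 481, 235]) cube([27, 1352, 150]);
translate([2407, 481, 235]) cube([27, 1352, 150]);
translate([573, 428, 385]) cube([79, 1458, 19]);
translate([773, 428, 385]) cube([79, 1458, 19]);
translate([973, 428, 385]) cube([79, 1458, 19]);
translate([1173, 428, 385]) cube([79, 1458, 19]);
translate([1373, 428, 385]) cube([79, 1458, 19]);
translate([1573, 428, 385]) cube([79, 1458, 19]);
translate([1773, 428, 385]) cube([79, 1458, 19]);
translate([1973, 428, 385]) cube([79, 1458, 19]);
translate([2173, 428, 385]) cube([79, 1458, 19]);


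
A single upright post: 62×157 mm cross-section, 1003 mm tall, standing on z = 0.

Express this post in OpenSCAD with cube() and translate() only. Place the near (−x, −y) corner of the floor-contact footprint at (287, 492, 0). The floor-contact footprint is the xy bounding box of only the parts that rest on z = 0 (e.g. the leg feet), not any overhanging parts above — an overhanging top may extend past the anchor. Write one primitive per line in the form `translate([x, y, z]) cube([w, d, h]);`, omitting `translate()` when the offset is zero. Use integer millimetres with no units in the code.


translate([287, 492, 0]) cube([62, 157, 1003]);


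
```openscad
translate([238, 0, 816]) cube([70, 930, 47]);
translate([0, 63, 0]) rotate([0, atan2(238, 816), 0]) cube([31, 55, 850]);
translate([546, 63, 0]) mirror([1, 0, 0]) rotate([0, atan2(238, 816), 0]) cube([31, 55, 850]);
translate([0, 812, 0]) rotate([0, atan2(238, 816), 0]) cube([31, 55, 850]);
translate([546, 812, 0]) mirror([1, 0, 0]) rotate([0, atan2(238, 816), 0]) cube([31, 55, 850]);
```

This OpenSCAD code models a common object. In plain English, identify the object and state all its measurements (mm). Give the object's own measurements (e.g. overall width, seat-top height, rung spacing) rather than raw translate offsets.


A sawhorse. A 70×930×47 mm beam (x, y, z) sits on two A-frame leg pairs. Each pair is two raked legs of 31×55 mm section (55 mm along y) splaying symmetrically in x. Each leg rises 816 mm vertically over 238 mm of horizontal reach and is 850 mm long along its own axis. Every leg's outer bottom edge rests on the floor and its outer top edge meets a bottom edge of the beam — the left legs (tilting toward +x) meet the beam's −x bottom edge, the right legs (their mirror images, tilting toward −x) meet its +x bottom edge — so the leg tops tuck under the beam, the beam's underside is 816 mm above the floor, and the feet are 546 mm apart outside-to-outside with the beam centred between them. The two leg pairs are set in 63 mm from either end of the beam.


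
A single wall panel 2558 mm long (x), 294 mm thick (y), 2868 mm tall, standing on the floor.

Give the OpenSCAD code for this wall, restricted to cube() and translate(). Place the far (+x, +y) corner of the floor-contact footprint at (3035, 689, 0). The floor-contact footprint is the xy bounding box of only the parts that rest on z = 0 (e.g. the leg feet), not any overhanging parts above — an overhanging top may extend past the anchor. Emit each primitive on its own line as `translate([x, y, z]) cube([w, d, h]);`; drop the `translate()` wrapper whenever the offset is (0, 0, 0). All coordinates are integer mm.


translate([477, 395, 0]) cube([2558, 294, 2868]);


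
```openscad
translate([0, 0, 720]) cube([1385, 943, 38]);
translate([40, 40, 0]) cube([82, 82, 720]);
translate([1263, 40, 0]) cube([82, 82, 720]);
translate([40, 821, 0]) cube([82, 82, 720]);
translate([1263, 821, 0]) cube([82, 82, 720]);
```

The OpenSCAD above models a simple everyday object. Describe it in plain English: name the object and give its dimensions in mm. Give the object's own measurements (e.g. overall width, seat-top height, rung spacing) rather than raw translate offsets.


A rectangular dining table. The top is 1385×943×38 mm with its upper surface at z = 758 mm. It stands on four 82×82 mm square legs, each inset 40 mm from the nearest pair of top edges, running from the floor to the underside of the top.


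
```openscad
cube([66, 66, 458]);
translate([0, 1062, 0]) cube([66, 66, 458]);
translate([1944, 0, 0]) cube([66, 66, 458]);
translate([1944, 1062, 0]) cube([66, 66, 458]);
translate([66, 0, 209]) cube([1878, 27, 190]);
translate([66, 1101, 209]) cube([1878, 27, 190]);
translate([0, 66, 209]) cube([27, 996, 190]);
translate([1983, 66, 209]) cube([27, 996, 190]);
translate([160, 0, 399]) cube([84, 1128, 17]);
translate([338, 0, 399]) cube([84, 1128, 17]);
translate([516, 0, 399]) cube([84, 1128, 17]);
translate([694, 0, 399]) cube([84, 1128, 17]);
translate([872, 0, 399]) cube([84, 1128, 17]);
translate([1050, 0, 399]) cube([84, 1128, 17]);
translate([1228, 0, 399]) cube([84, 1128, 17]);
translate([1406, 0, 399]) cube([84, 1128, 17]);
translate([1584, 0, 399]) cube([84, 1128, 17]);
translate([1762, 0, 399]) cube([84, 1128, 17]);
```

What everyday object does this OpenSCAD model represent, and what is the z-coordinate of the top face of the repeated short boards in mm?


A bed frame. The slat-top height is 416 mm.

Four posts, four rails, and a row of slats — a bed frame. Slats sit on the rails at z = 209 + 190 = 399; with slat thickness 17, the top is 416 mm.


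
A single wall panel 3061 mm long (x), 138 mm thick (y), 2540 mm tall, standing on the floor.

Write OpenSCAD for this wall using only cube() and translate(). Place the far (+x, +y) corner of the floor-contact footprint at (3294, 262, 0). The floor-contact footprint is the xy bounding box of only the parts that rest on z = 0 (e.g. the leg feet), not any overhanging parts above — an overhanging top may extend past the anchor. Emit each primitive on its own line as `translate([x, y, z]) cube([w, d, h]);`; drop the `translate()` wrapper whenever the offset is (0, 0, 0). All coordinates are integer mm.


translate([233, 124, 0]) cube([3061, 138, 2540]);


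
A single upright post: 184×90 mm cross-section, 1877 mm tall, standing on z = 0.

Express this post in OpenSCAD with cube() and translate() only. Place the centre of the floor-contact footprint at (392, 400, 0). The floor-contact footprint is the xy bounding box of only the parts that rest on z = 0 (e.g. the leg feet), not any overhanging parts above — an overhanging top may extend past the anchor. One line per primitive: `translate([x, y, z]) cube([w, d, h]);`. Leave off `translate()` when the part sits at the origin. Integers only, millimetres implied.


translate([300, 355, 0]) cube([184, 90, 1877]);


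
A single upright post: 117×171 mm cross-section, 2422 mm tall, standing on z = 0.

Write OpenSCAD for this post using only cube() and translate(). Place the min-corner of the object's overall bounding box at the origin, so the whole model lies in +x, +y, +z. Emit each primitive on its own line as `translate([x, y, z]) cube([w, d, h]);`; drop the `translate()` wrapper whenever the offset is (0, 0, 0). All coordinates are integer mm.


cube([117, 171, 2422]);


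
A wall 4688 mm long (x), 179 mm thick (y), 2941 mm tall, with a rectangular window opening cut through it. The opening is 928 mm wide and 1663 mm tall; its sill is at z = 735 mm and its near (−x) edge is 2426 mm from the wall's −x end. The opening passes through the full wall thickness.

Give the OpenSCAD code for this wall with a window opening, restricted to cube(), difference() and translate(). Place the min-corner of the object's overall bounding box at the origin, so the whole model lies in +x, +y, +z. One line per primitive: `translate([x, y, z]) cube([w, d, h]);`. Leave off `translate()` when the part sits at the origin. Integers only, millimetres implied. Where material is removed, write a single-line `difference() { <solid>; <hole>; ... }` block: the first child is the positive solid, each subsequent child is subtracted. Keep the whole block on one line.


difference() { cube([4688, 179, 2941]); translate([2426, 0, 735]) cube([928, 179, 1663]); }


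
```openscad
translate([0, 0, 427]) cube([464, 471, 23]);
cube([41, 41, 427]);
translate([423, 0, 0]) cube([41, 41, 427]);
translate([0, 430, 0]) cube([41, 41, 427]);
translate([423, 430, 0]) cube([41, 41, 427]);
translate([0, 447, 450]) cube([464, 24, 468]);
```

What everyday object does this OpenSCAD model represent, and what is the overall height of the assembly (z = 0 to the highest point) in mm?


A chair. The overall height is 918 mm.

A slab on four corner posts with a tall panel at the back — a chair. The seat slab sits at z = 427 with thickness 23, and the 468 mm backrest starts at the seat top, so the overall height is 427 + 23 + 468 = 918 mm.


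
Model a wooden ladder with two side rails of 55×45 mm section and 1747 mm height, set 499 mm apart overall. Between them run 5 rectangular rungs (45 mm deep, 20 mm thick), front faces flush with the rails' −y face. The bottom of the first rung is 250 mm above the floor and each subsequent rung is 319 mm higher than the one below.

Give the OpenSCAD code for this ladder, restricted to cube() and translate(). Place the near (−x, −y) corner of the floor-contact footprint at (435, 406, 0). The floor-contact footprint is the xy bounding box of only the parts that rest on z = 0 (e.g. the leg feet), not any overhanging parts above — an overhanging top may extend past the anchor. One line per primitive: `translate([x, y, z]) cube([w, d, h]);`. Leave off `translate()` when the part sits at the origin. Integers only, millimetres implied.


translate([435, 406, 0]) cube([55, 45, 1747]);
translate([879, 406, 0]) cube([55, 45, 1747]);
translate([490, 406, 250]) cube([389, 45, 20]);
translate([490, 406, 569]) cube([389, 45, 20]);
translate([490, 406, 888]) cube([389, 45, 20]);
translate([490, 406, 1207]) cube([389, 45, 20]);
translate([490, 406, 1526]) cube([389, 45, 20]);


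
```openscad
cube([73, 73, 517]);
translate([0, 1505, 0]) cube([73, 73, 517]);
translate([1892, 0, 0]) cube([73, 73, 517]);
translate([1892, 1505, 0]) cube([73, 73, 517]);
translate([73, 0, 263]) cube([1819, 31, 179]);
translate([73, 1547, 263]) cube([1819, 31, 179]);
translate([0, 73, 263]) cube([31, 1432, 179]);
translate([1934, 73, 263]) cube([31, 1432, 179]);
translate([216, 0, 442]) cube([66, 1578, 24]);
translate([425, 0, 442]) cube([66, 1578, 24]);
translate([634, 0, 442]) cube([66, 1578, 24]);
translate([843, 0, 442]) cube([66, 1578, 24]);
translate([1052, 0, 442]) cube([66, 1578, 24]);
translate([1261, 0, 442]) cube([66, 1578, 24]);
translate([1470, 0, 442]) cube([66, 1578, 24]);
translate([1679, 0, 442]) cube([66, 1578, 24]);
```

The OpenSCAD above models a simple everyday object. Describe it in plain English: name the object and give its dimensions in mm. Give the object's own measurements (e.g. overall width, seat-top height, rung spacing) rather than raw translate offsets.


A bed frame 1965 mm long (x) by 1578 mm wide (y). Four 73×73 mm corner posts, 517 mm tall, at the corners of the footprint. Four rails of 31 mm thickness and 179 mm height run between adjacent posts with their undersides at z = 263 mm, their outer faces flush with the outside of the frame (the two x-running rails run between the posts' inner faces; the two y-running rails run between the posts' inner faces). 8 slats, each 66 mm wide (x) and 24 mm thick, lie across the top of the two x-running rails, running the full 1578 mm width of the frame in y; along x they sit between the end posts with a 143 mm gap after the −x posts and between neighbouring slats, leaving 147 mm before the +x posts.


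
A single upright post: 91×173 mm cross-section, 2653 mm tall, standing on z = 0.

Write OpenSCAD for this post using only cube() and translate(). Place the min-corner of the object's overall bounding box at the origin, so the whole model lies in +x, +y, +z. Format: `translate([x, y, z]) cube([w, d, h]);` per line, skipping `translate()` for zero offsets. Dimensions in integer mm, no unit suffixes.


cube([91, 173, 2653]);


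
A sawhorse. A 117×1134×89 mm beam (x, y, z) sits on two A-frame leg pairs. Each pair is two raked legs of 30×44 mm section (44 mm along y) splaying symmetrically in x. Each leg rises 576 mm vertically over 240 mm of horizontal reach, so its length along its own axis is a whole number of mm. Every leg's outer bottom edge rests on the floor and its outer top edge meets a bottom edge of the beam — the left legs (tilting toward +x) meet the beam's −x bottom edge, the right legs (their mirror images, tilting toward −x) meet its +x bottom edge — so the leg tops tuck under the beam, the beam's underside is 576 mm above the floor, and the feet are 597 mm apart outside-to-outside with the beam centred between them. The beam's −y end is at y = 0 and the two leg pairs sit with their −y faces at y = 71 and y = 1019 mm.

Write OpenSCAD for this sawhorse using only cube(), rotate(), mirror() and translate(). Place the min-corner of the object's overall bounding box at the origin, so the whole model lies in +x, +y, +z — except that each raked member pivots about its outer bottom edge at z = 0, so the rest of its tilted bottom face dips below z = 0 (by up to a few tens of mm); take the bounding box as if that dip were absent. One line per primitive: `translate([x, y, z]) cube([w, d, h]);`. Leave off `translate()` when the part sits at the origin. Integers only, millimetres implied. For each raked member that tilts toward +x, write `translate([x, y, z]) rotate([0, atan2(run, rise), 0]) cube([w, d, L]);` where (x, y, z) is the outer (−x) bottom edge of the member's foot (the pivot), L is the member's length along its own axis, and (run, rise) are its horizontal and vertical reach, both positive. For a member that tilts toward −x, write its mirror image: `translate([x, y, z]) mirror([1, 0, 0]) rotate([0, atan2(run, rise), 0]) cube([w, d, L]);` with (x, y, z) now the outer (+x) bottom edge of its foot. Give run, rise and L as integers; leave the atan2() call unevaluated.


translate([240, 0, 576]) cube([117, 1134, 89]);
translate([0, 71, 0]) rotate([0, atan2(240, 576), 0]) cube([30, 44, 624]);
translate([597, 71, 0]) mirror([1, 0, 0]) rotate([0, atan2(240, 576), 0]) cube([30, 44, 624]);
translate([0, 1019, 0]) rotate([0, atan2(240, 576), 0]) cube([30, 44, 624]);
translate([597, 1019, 0]) mirror([1, 0, 0]) rotate([0, atan2(240, 576), 0]) cube([30, 44, 624]);
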